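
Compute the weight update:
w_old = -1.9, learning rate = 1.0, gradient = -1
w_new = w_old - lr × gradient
w_new = -0.9

w_new = w - η·∂L/∂w = -1.9 - 1.0×(-1) = -1.9 - (-1) = -0.9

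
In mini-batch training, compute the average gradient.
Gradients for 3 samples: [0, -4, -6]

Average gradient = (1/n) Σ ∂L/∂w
Average gradient = -3.333

Average = (1/3)(0 + -4 + -6) = -10/3 = -3.333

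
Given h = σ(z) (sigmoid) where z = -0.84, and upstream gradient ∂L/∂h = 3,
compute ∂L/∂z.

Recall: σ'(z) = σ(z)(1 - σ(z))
∂L/∂z = 0.6318

σ(-0.84) = 0.3015
σ'(-0.84) = σ(-0.84)(1 - σ(-0.84)) = 0.3015 × 0.6985 = 0.2106
∂L/∂z = ∂L/∂h · σ'(z) = 3 × 0.2106 = 0.6318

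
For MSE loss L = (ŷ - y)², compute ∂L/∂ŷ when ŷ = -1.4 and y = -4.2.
∂L/∂ŷ = 5.6

∂L/∂ŷ = 2(ŷ - y) = 2(-1.4 - -4.2) = 2(2.8) = 5.6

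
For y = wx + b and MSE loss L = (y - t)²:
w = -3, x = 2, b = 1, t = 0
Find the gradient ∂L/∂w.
∂L/∂w = -20

y = wx + b = (-3)(2) + 1 = -5
∂L/∂y = 2(y - t) = 2(-5 - 0) = -10
∂y/∂w = x = 2
∂L/∂w = ∂L/∂y · ∂y/∂w = -10 × 2 = -20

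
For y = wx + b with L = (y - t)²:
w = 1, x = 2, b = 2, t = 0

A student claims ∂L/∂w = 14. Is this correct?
Incorrect

y = (1)(2) + 2 = 4
∂L/∂y = 2(y - t) = 2(4 - 0) = 8
∂y/∂w = x = 2
∂L/∂w = 8 × 2 = 16

Claimed value: 14
Incorrect: The correct gradient is 16.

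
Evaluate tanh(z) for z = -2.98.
-0.9949

tanh(-2.98) = (e^(-2.98) - e^(2.98))/(e^(-2.98) + e^(2.98)) = -0.9949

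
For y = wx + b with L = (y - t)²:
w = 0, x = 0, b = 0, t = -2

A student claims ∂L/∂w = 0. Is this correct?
Correct

y = (0)(0) + 0 = 0
∂L/∂y = 2(y - t) = 2(0 - -2) = 4
∂y/∂w = x = 0
∂L/∂w = 4 × 0 = 0

Claimed value: 0
Correct: The correct gradient is 0.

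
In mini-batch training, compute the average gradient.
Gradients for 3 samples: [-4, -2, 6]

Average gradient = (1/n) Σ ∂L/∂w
Average gradient = 0

Average = (1/3)(-4 + -2 + 6) = 0/3 = 0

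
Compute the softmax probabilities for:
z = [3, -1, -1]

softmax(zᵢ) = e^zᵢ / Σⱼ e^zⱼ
p = [0.9647, 0.0177, 0.0177]

exp(z) = [20.09, 0.3679, 0.3679]
Sum = 20.82
p = [0.9647, 0.0177, 0.0177]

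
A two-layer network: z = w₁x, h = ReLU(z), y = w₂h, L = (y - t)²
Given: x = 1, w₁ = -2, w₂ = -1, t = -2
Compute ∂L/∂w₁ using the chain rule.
∂L/∂w₁ = 0

Forward pass:
z = w₁x = -2×1 = -2
h = ReLU(-2) = 0
y = w₂h = -1×0 = 0

Backward pass:
∂L/∂y = 2(y - t) = 2(0 - -2) = 4
∂y/∂h = w₂ = -1
∂h/∂z = 0 (ReLU derivative)
∂z/∂w₁ = x = 1

∂L/∂w₁ = 4 × -1 × 0 × 1 = 0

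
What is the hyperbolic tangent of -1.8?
-0.9468

tanh(-1.8) = (e^(-1.8) - e^(1.8))/(e^(-1.8) + e^(1.8)) = -0.9468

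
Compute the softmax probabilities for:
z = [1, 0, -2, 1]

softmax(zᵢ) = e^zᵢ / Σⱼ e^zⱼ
p = [0.4136, 0.1522, 0.0206, 0.4136]

exp(z) = [2.718, 1, 0.1353, 2.718]
Sum = 6.572
p = [0.4136, 0.1522, 0.0206, 0.4136]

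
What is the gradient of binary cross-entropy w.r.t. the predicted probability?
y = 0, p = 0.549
∂L/∂p = 2.217

∂L/∂p = -y/p + (1-y)/(1-p) = 0 + 1/0.451 = 2.217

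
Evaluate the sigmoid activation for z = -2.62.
0.06786

sigmoid(-2.62) = 1/(1 + e^(2.62)) = 1/(1 + 13.74) = 0.06786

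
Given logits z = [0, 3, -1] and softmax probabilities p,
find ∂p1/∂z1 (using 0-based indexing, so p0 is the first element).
∂p1/∂z1 = 0.0597

p = softmax(z) = [0.04661, 0.9362, 0.01715]
p1 = 0.9362

∂p1/∂z1 = p1(1 - p1) = 0.9362 × (1 - 0.9362) = 0.0597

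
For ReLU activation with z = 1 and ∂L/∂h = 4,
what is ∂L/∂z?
∂L/∂z = 4

h = ReLU(1) = 1
Since z > 0: ∂h/∂z = 1
∂L/∂z = ∂L/∂h · ∂h/∂z = 4 × 1 = 4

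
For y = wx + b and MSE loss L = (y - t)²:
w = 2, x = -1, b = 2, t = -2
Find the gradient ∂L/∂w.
∂L/∂w = -4

y = wx + b = (2)(-1) + 2 = 0
∂L/∂y = 2(y - t) = 2(0 - -2) = 4
∂y/∂w = x = -1
∂L/∂w = ∂L/∂y · ∂y/∂w = 4 × -1 = -4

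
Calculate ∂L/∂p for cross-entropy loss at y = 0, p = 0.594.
∂L/∂p = 2.463

∂L/∂p = -y/p + (1-y)/(1-p) = 0 + 1/0.406 = 2.463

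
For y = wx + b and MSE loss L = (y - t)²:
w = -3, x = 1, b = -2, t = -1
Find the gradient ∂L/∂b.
∂L/∂b = -8

y = wx + b = (-3)(1) + -2 = -5
∂L/∂y = 2(y - t) = 2(-5 - -1) = -8
∂y/∂b = 1
∂L/∂b = ∂L/∂y · ∂y/∂b = -8 × 1 = -8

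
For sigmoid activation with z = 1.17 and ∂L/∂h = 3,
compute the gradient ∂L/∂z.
∂L/∂z = 0.5423

σ(1.17) = 0.7631
σ'(1.17) = σ(1.17)(1 - σ(1.17)) = 0.7631 × 0.2369 = 0.1808
∂L/∂z = ∂L/∂h · σ'(z) = 3 × 0.1808 = 0.5423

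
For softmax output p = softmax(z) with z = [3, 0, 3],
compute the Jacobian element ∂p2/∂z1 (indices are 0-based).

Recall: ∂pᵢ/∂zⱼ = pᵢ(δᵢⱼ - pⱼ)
∂p2/∂z1 = -0.01185

p = softmax(z) = [0.4879, 0.02429, 0.4879]
p2 = 0.4879, p1 = 0.02429

∂p2/∂z1 = -p2 × p1 = -0.4879 × 0.02429 = -0.01185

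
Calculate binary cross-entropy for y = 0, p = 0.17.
L = 0.1863

L = -0·log(0.17) - 1·log(0.83) = -log(0.83) = 0.1863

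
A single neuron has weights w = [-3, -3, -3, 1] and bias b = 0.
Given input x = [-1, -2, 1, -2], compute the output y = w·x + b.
y = 4

y = (-3)(-1) + (-3)(-2) + (-3)(1) + (1)(-2) + 0 = 4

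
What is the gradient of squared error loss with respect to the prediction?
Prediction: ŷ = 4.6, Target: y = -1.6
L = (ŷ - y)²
∂L/∂ŷ = 12.4

∂L/∂ŷ = 2(ŷ - y) = 2(4.6 - -1.6) = 2(6.2) = 12.4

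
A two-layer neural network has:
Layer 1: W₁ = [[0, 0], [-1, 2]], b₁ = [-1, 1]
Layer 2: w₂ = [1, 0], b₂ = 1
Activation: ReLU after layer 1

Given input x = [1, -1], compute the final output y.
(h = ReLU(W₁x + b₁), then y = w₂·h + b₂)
y = 1

Layer 1 pre-activation: z₁ = [-1, -2]
After ReLU: h = [0, 0]
Layer 2 output: y = 1×0 + 0×0 + 1 = 1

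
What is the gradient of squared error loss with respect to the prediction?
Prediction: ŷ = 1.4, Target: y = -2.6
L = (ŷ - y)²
∂L/∂ŷ = 8.0

∂L/∂ŷ = 2(ŷ - y) = 2(1.4 - -2.6) = 2(4.0) = 8.0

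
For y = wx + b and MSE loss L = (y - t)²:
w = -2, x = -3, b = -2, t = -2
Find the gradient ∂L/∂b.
∂L/∂b = 12

y = wx + b = (-2)(-3) + -2 = 4
∂L/∂y = 2(y - t) = 2(4 - -2) = 12
∂y/∂b = 1
∂L/∂b = ∂L/∂y · ∂y/∂b = 12 × 1 = 12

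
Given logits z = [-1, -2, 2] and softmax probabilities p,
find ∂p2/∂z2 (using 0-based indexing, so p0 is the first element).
∂p2/∂z2 = 0.0597

p = softmax(z) = [0.04661, 0.01715, 0.9362]
p2 = 0.9362

∂p2/∂z2 = p2(1 - p2) = 0.9362 × (1 - 0.9362) = 0.0597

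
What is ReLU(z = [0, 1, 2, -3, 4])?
h = [0, 1, 2, 0, 4]

ReLU applied element-wise: max(0,0)=0, max(0,1)=1, max(0,2)=2, max(0,-3)=0, max(0,4)=4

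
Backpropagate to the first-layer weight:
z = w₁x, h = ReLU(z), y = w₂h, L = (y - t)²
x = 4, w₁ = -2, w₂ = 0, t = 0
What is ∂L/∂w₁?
∂L/∂w₁ = 0

Forward pass:
z = w₁x = -2×4 = -8
h = ReLU(-8) = 0
y = w₂h = 0×0 = 0

Backward pass:
∂L/∂y = 2(y - t) = 2(0 - 0) = 0
∂y/∂h = w₂ = 0
∂h/∂z = 0 (ReLU derivative)
∂z/∂w₁ = x = 4

∂L/∂w₁ = 0 × 0 × 0 × 4 = 0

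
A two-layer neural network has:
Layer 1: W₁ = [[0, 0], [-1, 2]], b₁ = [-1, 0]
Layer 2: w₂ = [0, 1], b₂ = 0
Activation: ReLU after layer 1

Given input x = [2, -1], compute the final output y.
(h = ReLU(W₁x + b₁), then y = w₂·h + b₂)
y = 0

Layer 1 pre-activation: z₁ = [-1, -4]
After ReLU: h = [0, 0]
Layer 2 output: y = 0×0 + 1×0 + 0 = 0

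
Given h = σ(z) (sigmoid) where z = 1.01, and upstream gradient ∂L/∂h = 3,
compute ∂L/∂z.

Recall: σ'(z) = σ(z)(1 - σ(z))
∂L/∂z = 0.5871

σ(1.01) = 0.733
σ'(1.01) = σ(1.01)(1 - σ(1.01)) = 0.733 × 0.267 = 0.1957
∂L/∂z = ∂L/∂h · σ'(z) = 3 × 0.1957 = 0.5871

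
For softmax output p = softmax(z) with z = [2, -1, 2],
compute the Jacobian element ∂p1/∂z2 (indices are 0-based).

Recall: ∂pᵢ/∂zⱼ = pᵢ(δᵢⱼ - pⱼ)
∂p1/∂z2 = -0.01185

p = softmax(z) = [0.4879, 0.02429, 0.4879]
p1 = 0.02429, p2 = 0.4879

∂p1/∂z2 = -p1 × p2 = -0.02429 × 0.4879 = -0.01185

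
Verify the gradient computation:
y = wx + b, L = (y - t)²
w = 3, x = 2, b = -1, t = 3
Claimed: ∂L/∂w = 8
Correct

y = (3)(2) + -1 = 5
∂L/∂y = 2(y - t) = 2(5 - 3) = 4
∂y/∂w = x = 2
∂L/∂w = 4 × 2 = 8

Claimed value: 8
Correct: The correct gradient is 8.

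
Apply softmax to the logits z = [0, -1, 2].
p = [0.1142, 0.042, 0.8438]

exp(z) = [1, 0.3679, 7.389]
Sum = 8.757
p = [0.1142, 0.042, 0.8438]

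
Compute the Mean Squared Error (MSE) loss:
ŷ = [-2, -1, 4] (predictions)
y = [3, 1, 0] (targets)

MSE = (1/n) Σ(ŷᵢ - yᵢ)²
MSE = 15

MSE = (1/3)((-2-3)² + (-1-1)² + (4-0)²) = (1/3)(25 + 4 + 16) = 15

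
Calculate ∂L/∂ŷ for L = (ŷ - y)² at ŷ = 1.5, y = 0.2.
∂L/∂ŷ = 2.6

∂L/∂ŷ = 2(ŷ - y) = 2(1.5 - 0.2) = 2(1.3) = 2.6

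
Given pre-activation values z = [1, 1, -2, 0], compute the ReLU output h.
h = [1, 1, 0, 0]

ReLU applied element-wise: max(0,1)=1, max(0,1)=1, max(0,-2)=0, max(0,0)=0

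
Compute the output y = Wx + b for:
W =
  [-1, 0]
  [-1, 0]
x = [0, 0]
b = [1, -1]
y = [1, -1]

Wx = [-1×0 + 0×0, -1×0 + 0×0]
   = [0, 0]
y = Wx + b = [0 + 1, 0 + -1] = [1, -1]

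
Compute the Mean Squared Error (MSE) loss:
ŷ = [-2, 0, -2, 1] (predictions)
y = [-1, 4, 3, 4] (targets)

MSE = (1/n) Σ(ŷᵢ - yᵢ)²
MSE = 12.75

MSE = (1/4)((-2--1)² + (0-4)² + (-2-3)² + (1-4)²) = (1/4)(1 + 16 + 25 + 9) = 12.75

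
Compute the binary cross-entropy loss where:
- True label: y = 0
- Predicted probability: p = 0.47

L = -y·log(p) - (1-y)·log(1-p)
L = 0.6349

L = -0·log(0.47) - 1·log(0.53) = -log(0.53) = 0.6349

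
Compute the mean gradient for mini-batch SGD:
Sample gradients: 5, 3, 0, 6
Average gradient = 3.5

Average = (1/4)(5 + 3 + 0 + 6) = 14/4 = 3.5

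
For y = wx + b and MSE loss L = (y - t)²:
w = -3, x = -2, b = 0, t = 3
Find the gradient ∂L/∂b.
∂L/∂b = 6

y = wx + b = (-3)(-2) + 0 = 6
∂L/∂y = 2(y - t) = 2(6 - 3) = 6
∂y/∂b = 1
∂L/∂b = ∂L/∂y · ∂y/∂b = 6 × 1 = 6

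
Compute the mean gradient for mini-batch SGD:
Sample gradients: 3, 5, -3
Average gradient = 1.667

Average = (1/3)(3 + 5 + -3) = 5/3 = 1.667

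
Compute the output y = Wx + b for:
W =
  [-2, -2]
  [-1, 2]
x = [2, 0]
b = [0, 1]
y = [-4, -1]

Wx = [-2×2 + -2×0, -1×2 + 2×0]
   = [-4, -2]
y = Wx + b = [-4 + 0, -2 + 1] = [-4, -1]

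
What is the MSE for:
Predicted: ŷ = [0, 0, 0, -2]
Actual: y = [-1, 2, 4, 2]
MSE = 9.25

MSE = (1/4)((0--1)² + (0-2)² + (0-4)² + (-2-2)²) = (1/4)(1 + 4 + 16 + 16) = 9.25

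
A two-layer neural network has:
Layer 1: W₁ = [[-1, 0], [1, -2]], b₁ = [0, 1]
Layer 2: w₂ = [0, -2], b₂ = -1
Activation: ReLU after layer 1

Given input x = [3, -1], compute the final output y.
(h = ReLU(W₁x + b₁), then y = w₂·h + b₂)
y = -13

Layer 1 pre-activation: z₁ = [-3, 6]
After ReLU: h = [0, 6]
Layer 2 output: y = 0×0 + -2×6 + -1 = -13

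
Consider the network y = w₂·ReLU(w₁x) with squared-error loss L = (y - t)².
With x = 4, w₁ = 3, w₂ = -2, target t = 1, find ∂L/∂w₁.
∂L/∂w₁ = 400

Forward pass:
z = w₁x = 3×4 = 12
h = ReLU(12) = 12
y = w₂h = -2×12 = -24

Backward pass:
∂L/∂y = 2(y - t) = 2(-24 - 1) = -50
∂y/∂h = w₂ = -2
∂h/∂z = 1 (ReLU derivative)
∂z/∂w₁ = x = 4

∂L/∂w₁ = -50 × -2 × 1 × 4 = 400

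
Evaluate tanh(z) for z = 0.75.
0.6351

tanh(0.75) = (e^(0.75) - e^(-0.75))/(e^(0.75) + e^(-0.75)) = 0.6351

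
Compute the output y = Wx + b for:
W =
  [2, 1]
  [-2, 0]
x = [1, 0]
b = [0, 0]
y = [2, -2]

Wx = [2×1 + 1×0, -2×1 + 0×0]
   = [2, -2]
y = Wx + b = [2 + 0, -2 + 0] = [2, -2]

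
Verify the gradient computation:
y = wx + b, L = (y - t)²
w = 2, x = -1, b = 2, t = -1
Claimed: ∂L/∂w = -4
Incorrect

y = (2)(-1) + 2 = 0
∂L/∂y = 2(y - t) = 2(0 - -1) = 2
∂y/∂w = x = -1
∂L/∂w = 2 × -1 = -2

Claimed value: -4
Incorrect: The correct gradient is -2.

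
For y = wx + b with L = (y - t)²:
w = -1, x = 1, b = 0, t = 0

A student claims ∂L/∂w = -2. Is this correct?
Correct

y = (-1)(1) + 0 = -1
∂L/∂y = 2(y - t) = 2(-1 - 0) = -2
∂y/∂w = x = 1
∂L/∂w = -2 × 1 = -2

Claimed value: -2
Correct: The correct gradient is -2.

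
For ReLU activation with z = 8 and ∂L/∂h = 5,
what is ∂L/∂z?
∂L/∂z = 5

h = ReLU(8) = 8
Since z > 0: ∂h/∂z = 1
∂L/∂z = ∂L/∂h · ∂h/∂z = 5 × 1 = 5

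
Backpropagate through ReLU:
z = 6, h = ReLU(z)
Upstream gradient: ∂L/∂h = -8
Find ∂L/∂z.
∂L/∂z = -8

h = ReLU(6) = 6
Since z > 0: ∂h/∂z = 1
∂L/∂z = ∂L/∂h · ∂h/∂z = -8 × 1 = -8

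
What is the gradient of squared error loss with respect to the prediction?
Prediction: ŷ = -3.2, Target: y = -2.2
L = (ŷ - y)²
∂L/∂ŷ = -2.0

∂L/∂ŷ = 2(ŷ - y) = 2(-3.2 - -2.2) = 2(-1.0) = -2.0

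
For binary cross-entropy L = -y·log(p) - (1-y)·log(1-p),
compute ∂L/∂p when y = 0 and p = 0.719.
∂L/∂p = 3.559

∂L/∂p = -y/p + (1-y)/(1-p) = 0 + 1/0.281 = 3.559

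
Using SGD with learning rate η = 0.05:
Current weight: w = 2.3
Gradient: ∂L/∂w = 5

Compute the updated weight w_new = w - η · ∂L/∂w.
w_new = 2.05

w_new = w - η·∂L/∂w = 2.3 - 0.05×(5) = 2.3 - (0.25) = 2.05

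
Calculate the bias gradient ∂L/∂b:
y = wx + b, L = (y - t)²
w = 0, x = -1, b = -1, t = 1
∂L/∂b = -4

y = wx + b = (0)(-1) + -1 = -1
∂L/∂y = 2(y - t) = 2(-1 - 1) = -4
∂y/∂b = 1
∂L/∂b = ∂L/∂y · ∂y/∂b = -4 × 1 = -4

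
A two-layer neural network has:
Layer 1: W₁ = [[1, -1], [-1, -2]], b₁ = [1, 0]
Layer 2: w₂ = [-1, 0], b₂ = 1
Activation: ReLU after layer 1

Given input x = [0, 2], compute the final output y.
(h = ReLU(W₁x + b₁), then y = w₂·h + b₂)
y = 1

Layer 1 pre-activation: z₁ = [-1, -4]
After ReLU: h = [0, 0]
Layer 2 output: y = -1×0 + 0×0 + 1 = 1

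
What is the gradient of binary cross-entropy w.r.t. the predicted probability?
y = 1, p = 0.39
∂L/∂p = -2.564

∂L/∂p = -y/p + (1-y)/(1-p) = -1/0.39 + 0 = -2.564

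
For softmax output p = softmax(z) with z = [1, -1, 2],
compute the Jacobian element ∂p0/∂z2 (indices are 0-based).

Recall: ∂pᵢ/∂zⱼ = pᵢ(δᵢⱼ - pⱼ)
∂p0/∂z2 = -0.183

p = softmax(z) = [0.2595, 0.03512, 0.7054]
p0 = 0.2595, p2 = 0.7054

∂p0/∂z2 = -p0 × p2 = -0.2595 × 0.7054 = -0.183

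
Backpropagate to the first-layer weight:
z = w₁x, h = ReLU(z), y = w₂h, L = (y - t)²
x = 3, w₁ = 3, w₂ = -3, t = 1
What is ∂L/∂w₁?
∂L/∂w₁ = 504

Forward pass:
z = w₁x = 3×3 = 9
h = ReLU(9) = 9
y = w₂h = -3×9 = -27

Backward pass:
∂L/∂y = 2(y - t) = 2(-27 - 1) = -56
∂y/∂h = w₂ = -3
∂h/∂z = 1 (ReLU derivative)
∂z/∂w₁ = x = 3

∂L/∂w₁ = -56 × -3 × 1 × 3 = 504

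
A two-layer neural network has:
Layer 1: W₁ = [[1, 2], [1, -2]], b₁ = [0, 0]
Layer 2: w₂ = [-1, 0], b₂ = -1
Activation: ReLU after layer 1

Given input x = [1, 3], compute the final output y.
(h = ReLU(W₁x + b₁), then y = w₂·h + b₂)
y = -8

Layer 1 pre-activation: z₁ = [7, -5]
After ReLU: h = [7, 0]
Layer 2 output: y = -1×7 + 0×0 + -1 = -8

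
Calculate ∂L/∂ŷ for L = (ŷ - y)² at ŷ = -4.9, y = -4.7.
∂L/∂ŷ = -0.4

∂L/∂ŷ = 2(ŷ - y) = 2(-4.9 - -4.7) = 2(-0.2) = -0.4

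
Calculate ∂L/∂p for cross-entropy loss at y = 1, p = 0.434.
∂L/∂p = -2.304

∂L/∂p = -y/p + (1-y)/(1-p) = -1/0.434 + 0 = -2.304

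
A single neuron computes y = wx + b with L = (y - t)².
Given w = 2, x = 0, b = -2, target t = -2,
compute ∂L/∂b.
∂L/∂b = 0

y = wx + b = (2)(0) + -2 = -2
∂L/∂y = 2(y - t) = 2(-2 - -2) = 0
∂y/∂b = 1
∂L/∂b = ∂L/∂y · ∂y/∂b = 0 × 1 = 0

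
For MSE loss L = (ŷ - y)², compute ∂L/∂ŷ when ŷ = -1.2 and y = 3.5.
∂L/∂ŷ = -9.4

∂L/∂ŷ = 2(ŷ - y) = 2(-1.2 - 3.5) = 2(-4.7) = -9.4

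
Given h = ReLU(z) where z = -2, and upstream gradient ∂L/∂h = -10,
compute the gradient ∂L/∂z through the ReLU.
∂L/∂z = 0

h = ReLU(-2) = 0
Since z < 0: ∂h/∂z = 0
∂L/∂z = ∂L/∂h · ∂h/∂z = -10 × 0 = 0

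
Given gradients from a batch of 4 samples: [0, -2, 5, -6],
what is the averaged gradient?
Average gradient = -0.75

Average = (1/4)(0 + -2 + 5 + -6) = -3/4 = -0.75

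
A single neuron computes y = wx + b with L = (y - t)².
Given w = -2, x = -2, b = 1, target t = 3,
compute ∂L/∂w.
∂L/∂w = -8

y = wx + b = (-2)(-2) + 1 = 5
∂L/∂y = 2(y - t) = 2(5 - 3) = 4
∂y/∂w = x = -2
∂L/∂w = ∂L/∂y · ∂y/∂w = 4 × -2 = -8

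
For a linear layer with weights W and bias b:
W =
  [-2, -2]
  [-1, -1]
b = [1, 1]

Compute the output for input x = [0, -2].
y = [5, 3]

Wx = [-2×0 + -2×-2, -1×0 + -1×-2]
   = [4, 2]
y = Wx + b = [4 + 1, 2 + 1] = [5, 3]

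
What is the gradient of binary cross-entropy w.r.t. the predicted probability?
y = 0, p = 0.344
∂L/∂p = 1.524

∂L/∂p = -y/p + (1-y)/(1-p) = 0 + 1/0.656 = 1.524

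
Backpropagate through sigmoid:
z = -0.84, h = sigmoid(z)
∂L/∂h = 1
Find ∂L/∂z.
∂L/∂z = 0.2106

σ(-0.84) = 0.3015
σ'(-0.84) = σ(-0.84)(1 - σ(-0.84)) = 0.3015 × 0.6985 = 0.2106
∂L/∂z = ∂L/∂h · σ'(z) = 1 × 0.2106 = 0.2106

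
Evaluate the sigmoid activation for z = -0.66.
0.3407

sigmoid(-0.66) = 1/(1 + e^(0.66)) = 1/(1 + 1.935) = 0.3407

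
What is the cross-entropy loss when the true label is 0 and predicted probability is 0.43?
L = 0.5621

L = -0·log(0.43) - 1·log(0.57) = -log(0.57) = 0.5621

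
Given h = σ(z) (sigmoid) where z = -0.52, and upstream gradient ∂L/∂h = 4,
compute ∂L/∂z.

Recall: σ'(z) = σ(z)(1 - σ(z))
∂L/∂z = 0.9353

σ(-0.52) = 0.3729
σ'(-0.52) = σ(-0.52)(1 - σ(-0.52)) = 0.3729 × 0.6271 = 0.2338
∂L/∂z = ∂L/∂h · σ'(z) = 4 × 0.2338 = 0.9353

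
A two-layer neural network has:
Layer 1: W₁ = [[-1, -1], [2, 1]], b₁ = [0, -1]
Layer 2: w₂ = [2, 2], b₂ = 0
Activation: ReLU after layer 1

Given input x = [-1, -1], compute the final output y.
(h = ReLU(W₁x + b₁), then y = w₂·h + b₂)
y = 4

Layer 1 pre-activation: z₁ = [2, -4]
After ReLU: h = [2, 0]
Layer 2 output: y = 2×2 + 2×0 + 0 = 4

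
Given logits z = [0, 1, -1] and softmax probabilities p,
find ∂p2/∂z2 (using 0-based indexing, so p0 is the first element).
∂p2/∂z2 = 0.08193

p = softmax(z) = [0.2447, 0.6652, 0.09003]
p2 = 0.09003

∂p2/∂z2 = p2(1 - p2) = 0.09003 × (1 - 0.09003) = 0.08193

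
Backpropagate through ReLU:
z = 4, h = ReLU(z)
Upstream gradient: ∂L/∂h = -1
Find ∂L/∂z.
∂L/∂z = -1

h = ReLU(4) = 4
Since z > 0: ∂h/∂z = 1
∂L/∂z = ∂L/∂h · ∂h/∂z = -1 × 1 = -1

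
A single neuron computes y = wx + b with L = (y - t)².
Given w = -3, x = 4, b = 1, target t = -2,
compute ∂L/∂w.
∂L/∂w = -72

y = wx + b = (-3)(4) + 1 = -11
∂L/∂y = 2(y - t) = 2(-11 - -2) = -18
∂y/∂w = x = 4
∂L/∂w = ∂L/∂y · ∂y/∂w = -18 × 4 = -72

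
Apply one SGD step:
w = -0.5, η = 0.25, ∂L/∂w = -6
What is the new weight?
w_new = 1

w_new = w - η·∂L/∂w = -0.5 - 0.25×(-6) = -0.5 - (-1.5) = 1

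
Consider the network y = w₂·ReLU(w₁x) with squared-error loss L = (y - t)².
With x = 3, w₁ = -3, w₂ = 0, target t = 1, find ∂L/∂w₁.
∂L/∂w₁ = 0

Forward pass:
z = w₁x = -3×3 = -9
h = ReLU(-9) = 0
y = w₂h = 0×0 = 0

Backward pass:
∂L/∂y = 2(y - t) = 2(0 - 1) = -2
∂y/∂h = w₂ = 0
∂h/∂z = 0 (ReLU derivative)
∂z/∂w₁ = x = 3

∂L/∂w₁ = -2 × 0 × 0 × 3 = 0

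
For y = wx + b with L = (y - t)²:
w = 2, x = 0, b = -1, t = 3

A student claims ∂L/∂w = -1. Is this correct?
Incorrect

y = (2)(0) + -1 = -1
∂L/∂y = 2(y - t) = 2(-1 - 3) = -8
∂y/∂w = x = 0
∂L/∂w = -8 × 0 = 0

Claimed value: -1
Incorrect: The correct gradient is 0.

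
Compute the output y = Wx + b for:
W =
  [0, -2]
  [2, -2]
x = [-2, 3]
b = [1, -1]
y = [-5, -11]

Wx = [0×-2 + -2×3, 2×-2 + -2×3]
   = [-6, -10]
y = Wx + b = [-6 + 1, -10 + -1] = [-5, -11]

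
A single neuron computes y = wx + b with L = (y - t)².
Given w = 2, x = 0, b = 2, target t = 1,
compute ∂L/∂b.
∂L/∂b = 2

y = wx + b = (2)(0) + 2 = 2
∂L/∂y = 2(y - t) = 2(2 - 1) = 2
∂y/∂b = 1
∂L/∂b = ∂L/∂y · ∂y/∂b = 2 × 1 = 2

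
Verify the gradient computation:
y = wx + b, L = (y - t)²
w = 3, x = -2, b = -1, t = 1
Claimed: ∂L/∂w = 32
Correct

y = (3)(-2) + -1 = -7
∂L/∂y = 2(y - t) = 2(-7 - 1) = -16
∂y/∂w = x = -2
∂L/∂w = -16 × -2 = 32

Claimed value: 32
Correct: The correct gradient is 32.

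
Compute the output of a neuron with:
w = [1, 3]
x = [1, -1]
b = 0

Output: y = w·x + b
y = -2

y = (1)(1) + (3)(-1) + 0 = -2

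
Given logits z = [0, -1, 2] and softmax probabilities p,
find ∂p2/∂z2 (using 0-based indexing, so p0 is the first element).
∂p2/∂z2 = 0.1318

p = softmax(z) = [0.1142, 0.04201, 0.8438]
p2 = 0.8438

∂p2/∂z2 = p2(1 - p2) = 0.8438 × (1 - 0.8438) = 0.1318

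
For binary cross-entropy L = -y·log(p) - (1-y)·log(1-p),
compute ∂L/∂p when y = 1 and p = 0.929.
∂L/∂p = -1.076

∂L/∂p = -y/p + (1-y)/(1-p) = -1/0.929 + 0 = -1.076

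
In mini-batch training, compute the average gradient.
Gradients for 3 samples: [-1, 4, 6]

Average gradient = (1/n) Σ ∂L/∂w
Average gradient = 3

Average = (1/3)(-1 + 4 + 6) = 9/3 = 3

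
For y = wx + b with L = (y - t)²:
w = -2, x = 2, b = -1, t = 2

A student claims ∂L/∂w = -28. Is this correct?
Correct

y = (-2)(2) + -1 = -5
∂L/∂y = 2(y - t) = 2(-5 - 2) = -14
∂y/∂w = x = 2
∂L/∂w = -14 × 2 = -28

Claimed value: -28
Correct: The correct gradient is -28.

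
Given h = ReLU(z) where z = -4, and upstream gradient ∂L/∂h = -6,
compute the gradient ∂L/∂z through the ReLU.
∂L/∂z = 0

h = ReLU(-4) = 0
Since z < 0: ∂h/∂z = 0
∂L/∂z = ∂L/∂h · ∂h/∂z = -6 × 0 = 0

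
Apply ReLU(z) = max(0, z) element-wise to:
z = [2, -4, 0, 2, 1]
h = [2, 0, 0, 2, 1]

ReLU applied element-wise: max(0,2)=2, max(0,-4)=0, max(0,0)=0, max(0,2)=2, max(0,1)=1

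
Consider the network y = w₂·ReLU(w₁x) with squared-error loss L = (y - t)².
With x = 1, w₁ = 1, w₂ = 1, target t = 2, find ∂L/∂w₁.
∂L/∂w₁ = -2

Forward pass:
z = w₁x = 1×1 = 1
h = ReLU(1) = 1
y = w₂h = 1×1 = 1

Backward pass:
∂L/∂y = 2(y - t) = 2(1 - 2) = -2
∂y/∂h = w₂ = 1
∂h/∂z = 1 (ReLU derivative)
∂z/∂w₁ = x = 1

∂L/∂w₁ = -2 × 1 × 1 × 1 = -2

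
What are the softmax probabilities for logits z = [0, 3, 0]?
p = [0.0453, 0.9094, 0.0453]

exp(z) = [1, 20.09, 1]
Sum = 22.09
p = [0.0453, 0.9094, 0.0453]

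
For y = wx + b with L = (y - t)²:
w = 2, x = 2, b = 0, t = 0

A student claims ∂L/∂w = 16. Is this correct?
Correct

y = (2)(2) + 0 = 4
∂L/∂y = 2(y - t) = 2(4 - 0) = 8
∂y/∂w = x = 2
∂L/∂w = 8 × 2 = 16

Claimed value: 16
Correct: The correct gradient is 16.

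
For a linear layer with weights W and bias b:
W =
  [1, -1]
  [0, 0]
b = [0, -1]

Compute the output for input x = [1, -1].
y = [2, -1]

Wx = [1×1 + -1×-1, 0×1 + 0×-1]
   = [2, 0]
y = Wx + b = [2 + 0, 0 + -1] = [2, -1]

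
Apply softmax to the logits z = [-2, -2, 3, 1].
p = [0.0059, 0.0059, 0.8705, 0.1178]

exp(z) = [0.1353, 0.1353, 20.09, 2.718]
Sum = 23.07
p = [0.0059, 0.0059, 0.8705, 0.1178]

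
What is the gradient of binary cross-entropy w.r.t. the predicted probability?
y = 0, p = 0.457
∂L/∂p = 1.842

∂L/∂p = -y/p + (1-y)/(1-p) = 0 + 1/0.543 = 1.842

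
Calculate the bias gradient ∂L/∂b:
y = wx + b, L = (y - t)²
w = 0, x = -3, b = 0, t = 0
∂L/∂b = 0

y = wx + b = (0)(-3) + 0 = 0
∂L/∂y = 2(y - t) = 2(0 - 0) = 0
∂y/∂b = 1
∂L/∂b = ∂L/∂y · ∂y/∂b = 0 × 1 = 0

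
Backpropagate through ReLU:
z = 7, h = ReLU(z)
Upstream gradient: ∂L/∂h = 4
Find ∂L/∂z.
∂L/∂z = 4

h = ReLU(7) = 7
Since z > 0: ∂h/∂z = 1
∂L/∂z = ∂L/∂h · ∂h/∂z = 4 × 1 = 4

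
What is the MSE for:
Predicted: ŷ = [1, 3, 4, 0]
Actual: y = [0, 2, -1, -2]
MSE = 7.75

MSE = (1/4)((1-0)² + (3-2)² + (4--1)² + (0--2)²) = (1/4)(1 + 1 + 25 + 4) = 7.75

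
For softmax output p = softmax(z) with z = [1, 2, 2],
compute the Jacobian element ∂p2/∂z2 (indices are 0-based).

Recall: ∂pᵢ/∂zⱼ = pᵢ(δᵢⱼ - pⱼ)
∂p2/∂z2 = 0.244

p = softmax(z) = [0.1554, 0.4223, 0.4223]
p2 = 0.4223

∂p2/∂z2 = p2(1 - p2) = 0.4223 × (1 - 0.4223) = 0.244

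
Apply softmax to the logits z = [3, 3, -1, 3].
p = [0.3313, 0.3313, 0.0061, 0.3313]

exp(z) = [20.09, 20.09, 0.3679, 20.09]
Sum = 60.62
p = [0.3313, 0.3313, 0.0061, 0.3313]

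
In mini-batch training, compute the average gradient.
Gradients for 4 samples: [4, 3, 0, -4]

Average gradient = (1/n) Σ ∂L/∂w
Average gradient = 0.75

Average = (1/4)(4 + 3 + 0 + -4) = 3/4 = 0.75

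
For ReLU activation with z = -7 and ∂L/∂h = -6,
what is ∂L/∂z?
∂L/∂z = 0

h = ReLU(-7) = 0
Since z < 0: ∂h/∂z = 0
∂L/∂z = ∂L/∂h · ∂h/∂z = -6 × 0 = 0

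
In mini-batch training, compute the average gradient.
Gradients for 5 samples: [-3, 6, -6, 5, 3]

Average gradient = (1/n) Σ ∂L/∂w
Average gradient = 1

Average = (1/5)(-3 + 6 + -6 + 5 + 3) = 5/5 = 1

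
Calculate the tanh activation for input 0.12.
0.1194

tanh(0.12) = (e^(0.12) - e^(-0.12))/(e^(0.12) + e^(-0.12)) = 0.1194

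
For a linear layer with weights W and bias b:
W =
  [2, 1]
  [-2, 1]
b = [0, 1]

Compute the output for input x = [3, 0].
y = [6, -5]

Wx = [2×3 + 1×0, -2×3 + 1×0]
   = [6, -6]
y = Wx + b = [6 + 0, -6 + 1] = [6, -5]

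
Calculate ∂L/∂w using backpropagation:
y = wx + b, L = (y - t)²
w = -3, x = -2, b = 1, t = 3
∂L/∂w = -16

y = wx + b = (-3)(-2) + 1 = 7
∂L/∂y = 2(y - t) = 2(7 - 3) = 8
∂y/∂w = x = -2
∂L/∂w = ∂L/∂y · ∂y/∂w = 8 × -2 = -16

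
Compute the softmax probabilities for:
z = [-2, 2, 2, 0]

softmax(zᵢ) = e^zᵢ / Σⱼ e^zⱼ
p = [0.0085, 0.4643, 0.4643, 0.0628]

exp(z) = [0.1353, 7.389, 7.389, 1]
Sum = 15.91
p = [0.0085, 0.4643, 0.4643, 0.0628]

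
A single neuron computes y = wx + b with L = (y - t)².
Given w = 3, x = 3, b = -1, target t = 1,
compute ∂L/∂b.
∂L/∂b = 14

y = wx + b = (3)(3) + -1 = 8
∂L/∂y = 2(y - t) = 2(8 - 1) = 14
∂y/∂b = 1
∂L/∂b = ∂L/∂y · ∂y/∂b = 14 × 1 = 14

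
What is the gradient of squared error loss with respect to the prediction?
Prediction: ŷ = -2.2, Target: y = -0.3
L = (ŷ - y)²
∂L/∂ŷ = -3.8

∂L/∂ŷ = 2(ŷ - y) = 2(-2.2 - -0.3) = 2(-1.9) = -3.8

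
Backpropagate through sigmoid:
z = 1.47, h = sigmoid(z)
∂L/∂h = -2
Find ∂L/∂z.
∂L/∂z = -0.304

σ(1.47) = 0.8131
σ'(1.47) = σ(1.47)(1 - σ(1.47)) = 0.8131 × 0.1869 = 0.152
∂L/∂z = ∂L/∂h · σ'(z) = -2 × 0.152 = -0.304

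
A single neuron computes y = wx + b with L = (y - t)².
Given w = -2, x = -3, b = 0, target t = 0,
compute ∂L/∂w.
∂L/∂w = -36

y = wx + b = (-2)(-3) + 0 = 6
∂L/∂y = 2(y - t) = 2(6 - 0) = 12
∂y/∂w = x = -3
∂L/∂w = ∂L/∂y · ∂y/∂w = 12 × -3 = -36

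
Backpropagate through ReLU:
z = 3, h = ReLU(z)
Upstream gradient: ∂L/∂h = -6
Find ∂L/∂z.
∂L/∂z = -6

h = ReLU(3) = 3
Since z > 0: ∂h/∂z = 1
∂L/∂z = ∂L/∂h · ∂h/∂z = -6 × 1 = -6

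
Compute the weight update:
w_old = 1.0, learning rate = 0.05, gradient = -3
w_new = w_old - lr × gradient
w_new = 1.15

w_new = w - η·∂L/∂w = 1.0 - 0.05×(-3) = 1.0 - (-0.15) = 1.15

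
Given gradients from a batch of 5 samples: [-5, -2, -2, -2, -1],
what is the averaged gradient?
Average gradient = -2.4

Average = (1/5)(-5 + -2 + -2 + -2 + -1) = -12/5 = -2.4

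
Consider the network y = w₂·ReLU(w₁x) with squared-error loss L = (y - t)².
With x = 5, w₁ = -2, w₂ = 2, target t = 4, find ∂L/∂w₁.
∂L/∂w₁ = 0

Forward pass:
z = w₁x = -2×5 = -10
h = ReLU(-10) = 0
y = w₂h = 2×0 = 0

Backward pass:
∂L/∂y = 2(y - t) = 2(0 - 4) = -8
∂y/∂h = w₂ = 2
∂h/∂z = 0 (ReLU derivative)
∂z/∂w₁ = x = 5

∂L/∂w₁ = -8 × 2 × 0 × 5 = 0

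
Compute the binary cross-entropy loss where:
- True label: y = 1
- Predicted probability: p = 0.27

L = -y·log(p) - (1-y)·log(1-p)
L = 1.309

L = -1·log(0.27) - 0·log(0.73) = -log(0.27) = 1.309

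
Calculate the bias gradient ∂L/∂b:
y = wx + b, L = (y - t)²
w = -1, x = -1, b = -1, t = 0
∂L/∂b = 0

y = wx + b = (-1)(-1) + -1 = 0
∂L/∂y = 2(y - t) = 2(0 - 0) = 0
∂y/∂b = 1
∂L/∂b = ∂L/∂y · ∂y/∂b = 0 × 1 = 0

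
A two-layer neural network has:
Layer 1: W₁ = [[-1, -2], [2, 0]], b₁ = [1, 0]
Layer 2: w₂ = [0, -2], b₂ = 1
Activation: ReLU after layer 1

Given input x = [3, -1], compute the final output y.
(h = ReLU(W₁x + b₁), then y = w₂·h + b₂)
y = -11

Layer 1 pre-activation: z₁ = [0, 6]
After ReLU: h = [0, 6]
Layer 2 output: y = 0×0 + -2×6 + 1 = -11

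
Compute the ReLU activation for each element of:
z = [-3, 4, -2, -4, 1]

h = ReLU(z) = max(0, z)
h = [0, 4, 0, 0, 1]

ReLU applied element-wise: max(0,-3)=0, max(0,4)=4, max(0,-2)=0, max(0,-4)=0, max(0,1)=1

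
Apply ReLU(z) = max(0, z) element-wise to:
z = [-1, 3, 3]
h = [0, 3, 3]

ReLU applied element-wise: max(0,-1)=0, max(0,3)=3, max(0,3)=3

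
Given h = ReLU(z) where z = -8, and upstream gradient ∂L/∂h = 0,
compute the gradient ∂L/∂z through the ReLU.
∂L/∂z = 0

h = ReLU(-8) = 0
Since z < 0: ∂h/∂z = 0
∂L/∂z = ∂L/∂h · ∂h/∂z = 0 × 0 = 0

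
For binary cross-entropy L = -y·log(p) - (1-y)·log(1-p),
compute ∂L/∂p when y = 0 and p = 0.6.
∂L/∂p = 2.5

∂L/∂p = -y/p + (1-y)/(1-p) = 0 + 1/0.4 = 2.5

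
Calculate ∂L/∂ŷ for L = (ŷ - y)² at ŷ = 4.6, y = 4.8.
∂L/∂ŷ = -0.4

∂L/∂ŷ = 2(ŷ - y) = 2(4.6 - 4.8) = 2(-0.2) = -0.4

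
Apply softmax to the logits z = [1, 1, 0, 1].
p = [0.2969, 0.2969, 0.1092, 0.2969]

exp(z) = [2.718, 2.718, 1, 2.718]
Sum = 9.155
p = [0.2969, 0.2969, 0.1092, 0.2969]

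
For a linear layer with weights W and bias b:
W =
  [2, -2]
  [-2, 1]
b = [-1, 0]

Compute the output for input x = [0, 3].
y = [-7, 3]

Wx = [2×0 + -2×3, -2×0 + 1×3]
   = [-6, 3]
y = Wx + b = [-6 + -1, 3 + 0] = [-7, 3]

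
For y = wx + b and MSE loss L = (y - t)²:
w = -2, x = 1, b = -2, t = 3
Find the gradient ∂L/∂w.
∂L/∂w = -14

y = wx + b = (-2)(1) + -2 = -4
∂L/∂y = 2(y - t) = 2(-4 - 3) = -14
∂y/∂w = x = 1
∂L/∂w = ∂L/∂y · ∂y/∂w = -14 × 1 = -14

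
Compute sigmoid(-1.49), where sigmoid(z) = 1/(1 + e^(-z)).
0.1839

sigmoid(-1.49) = 1/(1 + e^(1.49)) = 1/(1 + 4.437) = 0.1839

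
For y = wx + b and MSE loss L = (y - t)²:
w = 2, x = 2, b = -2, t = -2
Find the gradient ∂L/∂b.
∂L/∂b = 8

y = wx + b = (2)(2) + -2 = 2
∂L/∂y = 2(y - t) = 2(2 - -2) = 8
∂y/∂b = 1
∂L/∂b = ∂L/∂y · ∂y/∂b = 8 × 1 = 8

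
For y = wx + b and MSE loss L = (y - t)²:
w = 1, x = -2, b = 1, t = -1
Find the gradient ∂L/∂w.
∂L/∂w = 0

y = wx + b = (1)(-2) + 1 = -1
∂L/∂y = 2(y - t) = 2(-1 - -1) = 0
∂y/∂w = x = -2
∂L/∂w = ∂L/∂y · ∂y/∂w = 0 × -2 = 0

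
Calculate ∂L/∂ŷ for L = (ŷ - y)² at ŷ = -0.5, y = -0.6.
∂L/∂ŷ = 0.2

∂L/∂ŷ = 2(ŷ - y) = 2(-0.5 - -0.6) = 2(0.1) = 0.2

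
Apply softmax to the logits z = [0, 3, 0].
p = [0.0453, 0.9094, 0.0453]

exp(z) = [1, 20.09, 1]
Sum = 22.09
p = [0.0453, 0.9094, 0.0453]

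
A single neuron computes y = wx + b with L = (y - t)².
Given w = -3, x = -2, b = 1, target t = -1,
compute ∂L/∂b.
∂L/∂b = 16

y = wx + b = (-3)(-2) + 1 = 7
∂L/∂y = 2(y - t) = 2(7 - -1) = 16
∂y/∂b = 1
∂L/∂b = ∂L/∂y · ∂y/∂b = 16 × 1 = 16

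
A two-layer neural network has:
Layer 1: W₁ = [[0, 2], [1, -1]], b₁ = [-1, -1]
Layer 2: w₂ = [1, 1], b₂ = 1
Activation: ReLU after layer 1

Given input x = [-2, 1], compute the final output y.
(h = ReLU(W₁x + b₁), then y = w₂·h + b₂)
y = 2

Layer 1 pre-activation: z₁ = [1, -4]
After ReLU: h = [1, 0]
Layer 2 output: y = 1×1 + 1×0 + 1 = 2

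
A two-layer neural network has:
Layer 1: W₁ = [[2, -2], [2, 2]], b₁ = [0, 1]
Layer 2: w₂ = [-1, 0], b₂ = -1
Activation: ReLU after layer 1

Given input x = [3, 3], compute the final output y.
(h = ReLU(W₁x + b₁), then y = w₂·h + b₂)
y = -1

Layer 1 pre-activation: z₁ = [0, 13]
After ReLU: h = [0, 13]
Layer 2 output: y = -1×0 + 0×13 + -1 = -1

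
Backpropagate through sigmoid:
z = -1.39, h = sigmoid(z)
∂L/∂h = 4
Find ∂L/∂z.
∂L/∂z = 0.6386

σ(-1.39) = 0.1994
σ'(-1.39) = σ(-1.39)(1 - σ(-1.39)) = 0.1994 × 0.8006 = 0.1596
∂L/∂z = ∂L/∂h · σ'(z) = 4 × 0.1596 = 0.6386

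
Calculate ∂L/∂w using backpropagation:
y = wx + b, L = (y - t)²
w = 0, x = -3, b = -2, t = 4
∂L/∂w = 36

y = wx + b = (0)(-3) + -2 = -2
∂L/∂y = 2(y - t) = 2(-2 - 4) = -12
∂y/∂w = x = -3
∂L/∂w = ∂L/∂y · ∂y/∂w = -12 × -3 = 36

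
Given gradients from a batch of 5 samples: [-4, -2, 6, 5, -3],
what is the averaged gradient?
Average gradient = 0.4

Average = (1/5)(-4 + -2 + 6 + 5 + -3) = 2/5 = 0.4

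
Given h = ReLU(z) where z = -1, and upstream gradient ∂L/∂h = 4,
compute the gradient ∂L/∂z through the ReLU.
∂L/∂z = 0

h = ReLU(-1) = 0
Since z < 0: ∂h/∂z = 0
∂L/∂z = ∂L/∂h · ∂h/∂z = 4 × 0 = 0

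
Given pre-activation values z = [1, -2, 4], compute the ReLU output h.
h = [1, 0, 4]

ReLU applied element-wise: max(0,1)=1, max(0,-2)=0, max(0,4)=4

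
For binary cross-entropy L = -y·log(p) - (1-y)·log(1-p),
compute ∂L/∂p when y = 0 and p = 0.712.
∂L/∂p = 3.472

∂L/∂p = -y/p + (1-y)/(1-p) = 0 + 1/0.288 = 3.472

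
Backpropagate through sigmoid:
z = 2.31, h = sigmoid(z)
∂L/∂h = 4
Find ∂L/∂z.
∂L/∂z = 0.3286

σ(2.31) = 0.9097
σ'(2.31) = σ(2.31)(1 - σ(2.31)) = 0.9097 × 0.0903 = 0.08214
∂L/∂z = ∂L/∂h · σ'(z) = 4 × 0.08214 = 0.3286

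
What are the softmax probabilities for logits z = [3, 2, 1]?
p = [0.6652, 0.2447, 0.09]

exp(z) = [20.09, 7.389, 2.718]
Sum = 30.19
p = [0.6652, 0.2447, 0.09]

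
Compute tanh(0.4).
0.3799

tanh(0.4) = (e^(0.4) - e^(-0.4))/(e^(0.4) + e^(-0.4)) = 0.3799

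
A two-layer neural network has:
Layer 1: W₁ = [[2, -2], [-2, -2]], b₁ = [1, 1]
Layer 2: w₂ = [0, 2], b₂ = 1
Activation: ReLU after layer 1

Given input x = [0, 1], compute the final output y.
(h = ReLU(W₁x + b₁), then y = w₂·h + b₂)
y = 1

Layer 1 pre-activation: z₁ = [-1, -1]
After ReLU: h = [0, 0]
Layer 2 output: y = 0×0 + 2×0 + 1 = 1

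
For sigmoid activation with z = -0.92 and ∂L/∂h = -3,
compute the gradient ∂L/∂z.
∂L/∂z = -0.6113

σ(-0.92) = 0.285
σ'(-0.92) = σ(-0.92)(1 - σ(-0.92)) = 0.285 × 0.715 = 0.2038
∂L/∂z = ∂L/∂h · σ'(z) = -3 × 0.2038 = -0.6113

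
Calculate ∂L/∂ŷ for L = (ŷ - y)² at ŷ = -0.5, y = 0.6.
∂L/∂ŷ = -2.2

∂L/∂ŷ = 2(ŷ - y) = 2(-0.5 - 0.6) = 2(-1.1) = -2.2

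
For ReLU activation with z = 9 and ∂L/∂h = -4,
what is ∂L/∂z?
∂L/∂z = -4

h = ReLU(9) = 9
Since z > 0: ∂h/∂z = 1
∂L/∂z = ∂L/∂h · ∂h/∂z = -4 × 1 = -4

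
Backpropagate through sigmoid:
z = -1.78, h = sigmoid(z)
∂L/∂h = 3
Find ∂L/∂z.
∂L/∂z = 0.3704

σ(-1.78) = 0.1443
σ'(-1.78) = σ(-1.78)(1 - σ(-1.78)) = 0.1443 × 0.8557 = 0.1235
∂L/∂z = ∂L/∂h · σ'(z) = 3 × 0.1235 = 0.3704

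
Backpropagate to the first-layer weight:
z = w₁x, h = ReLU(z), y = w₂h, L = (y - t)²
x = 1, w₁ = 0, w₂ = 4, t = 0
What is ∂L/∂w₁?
∂L/∂w₁ = 0

Forward pass:
z = w₁x = 0×1 = 0
h = ReLU(0) = 0
y = w₂h = 4×0 = 0

Backward pass:
∂L/∂y = 2(y - t) = 2(0 - 0) = 0
∂y/∂h = w₂ = 4
∂h/∂z = 0 (ReLU derivative)
∂z/∂w₁ = x = 1

∂L/∂w₁ = 0 × 4 × 0 × 1 = 0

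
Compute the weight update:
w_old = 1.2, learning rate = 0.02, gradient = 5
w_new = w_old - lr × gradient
w_new = 1.1

w_new = w - η·∂L/∂w = 1.2 - 0.02×(5) = 1.2 - (0.1) = 1.1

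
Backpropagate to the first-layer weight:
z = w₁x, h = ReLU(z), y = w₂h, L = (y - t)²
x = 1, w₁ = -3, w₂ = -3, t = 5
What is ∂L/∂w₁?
∂L/∂w₁ = 0

Forward pass:
z = w₁x = -3×1 = -3
h = ReLU(-3) = 0
y = w₂h = -3×0 = 0

Backward pass:
∂L/∂y = 2(y - t) = 2(0 - 5) = -10
∂y/∂h = w₂ = -3
∂h/∂z = 0 (ReLU derivative)
∂z/∂w₁ = x = 1

∂L/∂w₁ = -10 × -3 × 0 × 1 = 0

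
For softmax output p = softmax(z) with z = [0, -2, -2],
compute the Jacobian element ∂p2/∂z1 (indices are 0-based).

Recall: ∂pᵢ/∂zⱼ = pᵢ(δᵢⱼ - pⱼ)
∂p2/∂z1 = -0.01134

p = softmax(z) = [0.787, 0.1065, 0.1065]
p2 = 0.1065, p1 = 0.1065

∂p2/∂z1 = -p2 × p1 = -0.1065 × 0.1065 = -0.01134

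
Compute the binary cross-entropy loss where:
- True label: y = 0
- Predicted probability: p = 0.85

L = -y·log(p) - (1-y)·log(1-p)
L = 1.897

L = -0·log(0.85) - 1·log(0.15) = -log(0.15) = 1.897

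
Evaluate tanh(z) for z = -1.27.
-0.8538

tanh(-1.27) = (e^(-1.27) - e^(1.27))/(e^(-1.27) + e^(1.27)) = -0.8538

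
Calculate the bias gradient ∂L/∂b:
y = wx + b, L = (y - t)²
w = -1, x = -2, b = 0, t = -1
∂L/∂b = 6

y = wx + b = (-1)(-2) + 0 = 2
∂L/∂y = 2(y - t) = 2(2 - -1) = 6
∂y/∂b = 1
∂L/∂b = ∂L/∂y · ∂y/∂b = 6 × 1 = 6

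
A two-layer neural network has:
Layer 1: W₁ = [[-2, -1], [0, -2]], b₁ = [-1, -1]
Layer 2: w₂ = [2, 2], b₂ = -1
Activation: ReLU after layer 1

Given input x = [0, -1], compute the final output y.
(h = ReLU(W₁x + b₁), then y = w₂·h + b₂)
y = 1

Layer 1 pre-activation: z₁ = [0, 1]
After ReLU: h = [0, 1]
Layer 2 output: y = 2×0 + 2×1 + -1 = 1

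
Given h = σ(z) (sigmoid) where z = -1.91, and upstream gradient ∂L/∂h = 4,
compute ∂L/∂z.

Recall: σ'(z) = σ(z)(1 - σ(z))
∂L/∂z = 0.4494

σ(-1.91) = 0.129
σ'(-1.91) = σ(-1.91)(1 - σ(-1.91)) = 0.129 × 0.871 = 0.1123
∂L/∂z = ∂L/∂h · σ'(z) = 4 × 0.1123 = 0.4494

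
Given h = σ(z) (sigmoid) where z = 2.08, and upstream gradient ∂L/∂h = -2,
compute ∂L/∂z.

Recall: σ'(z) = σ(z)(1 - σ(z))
∂L/∂z = -0.1974

σ(2.08) = 0.8889
σ'(2.08) = σ(2.08)(1 - σ(2.08)) = 0.8889 × 0.1111 = 0.09872
∂L/∂z = ∂L/∂h · σ'(z) = -2 × 0.09872 = -0.1974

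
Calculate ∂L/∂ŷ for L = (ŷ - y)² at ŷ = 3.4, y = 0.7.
∂L/∂ŷ = 5.4

∂L/∂ŷ = 2(ŷ - y) = 2(3.4 - 0.7) = 2(2.7) = 5.4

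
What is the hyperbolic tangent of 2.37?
0.9827

tanh(2.37) = (e^(2.37) - e^(-2.37))/(e^(2.37) + e^(-2.37)) = 0.9827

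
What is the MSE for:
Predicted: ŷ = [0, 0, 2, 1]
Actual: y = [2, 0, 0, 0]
MSE = 2.25

MSE = (1/4)((0-2)² + (0-0)² + (2-0)² + (1-0)²) = (1/4)(4 + 0 + 4 + 1) = 2.25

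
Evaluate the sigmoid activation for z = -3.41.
0.03198

sigmoid(-3.41) = 1/(1 + e^(3.41)) = 1/(1 + 30.27) = 0.03198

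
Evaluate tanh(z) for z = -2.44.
-0.9849

tanh(-2.44) = (e^(-2.44) - e^(2.44))/(e^(-2.44) + e^(2.44)) = -0.9849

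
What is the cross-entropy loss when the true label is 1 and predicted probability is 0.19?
L = 1.661

L = -1·log(0.19) - 0·log(0.81) = -log(0.19) = 1.661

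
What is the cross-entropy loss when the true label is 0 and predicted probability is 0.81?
L = 1.661

L = -0·log(0.81) - 1·log(0.19) = -log(0.19) = 1.661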